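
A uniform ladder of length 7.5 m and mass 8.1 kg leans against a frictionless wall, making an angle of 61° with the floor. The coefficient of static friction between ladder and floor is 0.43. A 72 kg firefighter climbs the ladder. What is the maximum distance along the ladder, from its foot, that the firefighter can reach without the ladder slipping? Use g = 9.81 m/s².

d ≈ 6.05 m

Choose the foot of the ladder as the axis so the floor normal and friction both act there and drop out.
Ladder weight 8.1×9.81 = 79.46 N acts at 3.75 m along the ladder; its horizontal arm is 3.75·cos61° = 1.818 m → τ = 144.5 N·m clockwise.
Firefighter weight 72×9.81 = 706.3 N at distance d → arm d·cos61° → τ = 706.3·d·0.4848 clockwise.
Wall normal N at the top has arm L sinθ = 6.56 m counterclockwise, so Στ = 0 gives N·6.56 = 144.5 + 342.4·d.
ΣFy = 0 ⇒ N_floor = 785.8 N, so the maximum friction is μ_s·N_floor = 0.43×785.8 = 337.9 N. ΣFx = 0 ⇒ N_wall = f, so at the slipping point N = 337.9 N.
Substituting: 337.9×6.56 = 144.5 + 342.4·d ⇒ d = (2217 − 144.5) / 342.4 = 6.05 m.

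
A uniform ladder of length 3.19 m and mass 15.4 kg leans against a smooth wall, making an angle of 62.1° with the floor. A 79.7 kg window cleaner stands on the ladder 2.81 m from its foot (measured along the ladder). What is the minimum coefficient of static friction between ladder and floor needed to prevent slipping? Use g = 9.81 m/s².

μ_min ≈ 0.434

Taking torques about the foot of the ladder:
Ladder weight 15.4×9.81 = 151.1 N acts at 1.595 m along the ladder; its horizontal arm is 1.595·cos62.1° = 0.7463 m → τ = 112.8 N·m clockwise.
Window cleaner: 79.7×9.81 = 781.9 N at 2.81 m → arm 1.315 m → τ = 1028 N·m clockwise.
Wall normal N acts horizontally at the top; its moment arm is the height L sinθ = 3.19·sin62.1° = 2.819 m, counterclockwise.
Στ = 0 ⇒ N × 2.819 = 1141 ⇒ N = 404.8 N.
ΣFx = 0 ⇒ f = N_wall = 404.8 N. ΣFy = 0 ⇒ N_floor = 933 N.
μ_min = f / N_floor = 404.8 / 933 = 0.434.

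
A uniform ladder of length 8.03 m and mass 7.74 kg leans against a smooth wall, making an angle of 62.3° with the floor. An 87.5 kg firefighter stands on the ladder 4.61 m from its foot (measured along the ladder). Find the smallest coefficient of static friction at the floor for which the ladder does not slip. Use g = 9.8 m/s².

Choose the foot of the ladder as the axis so the floor normal and friction both act there and drop out.
Ladder weight 7.74×9.8 = 75.85 N acts at 4.015 m along the ladder; its horizontal arm is 4.015·cos62.3° = 1.866 m → τ = 141.5 N·m clockwise.
Firefighter: 87.5×9.8 = 857.5 N at 4.61 m → arm 2.143 m → τ = 1838 N·m clockwise.
Wall normal N acts horizontally at the top; its moment arm is the height L sinθ = 8.03·sin62.3° = 7.11 m, counterclockwise.
For rotational equilibrium, N × 7.11 = 1980, so N = 278.5 N.
ΣFx = 0 ⇒ f = N_wall = 278.5 N. ΣFy = 0 ⇒ N_floor = 933.4 N.
μ_min = f / N_floor = 278.5 / 933.4 = 0.298.

μ_min ≈ 0.298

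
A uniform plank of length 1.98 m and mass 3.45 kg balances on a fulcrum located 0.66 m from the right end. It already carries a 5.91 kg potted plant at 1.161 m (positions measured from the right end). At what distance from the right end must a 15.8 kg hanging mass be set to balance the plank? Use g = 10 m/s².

Choose the fulcrum (at 0.66 m from the right end) as the axis so the support reaction has zero arm there.
Beam weight: 3.45 × 10 = 34.5 N down at 0.99 m → arm 0.33 m, τ = 34.5 × 0.33 = 11.38 N·m counterclockwise.
Potted plant: 5.91 × 10 = 59.1 N down at 1.161 m → arm 0.501 m, τ = 59.1 × 0.501 = 29.61 N·m counterclockwise.
Net moment of existing loads = 40.99 N·m counterclockwise.
The hanging mass weighs 15.8 × 10 = 158 N and must supply an equal clockwise moment, so its lever arm about the fulcrum is 40.99 / 158 = 0.259 m.
That puts it at 0.66 − 0.259 = 0.401 m from the right end.

x ≈ 0.401 m from the right end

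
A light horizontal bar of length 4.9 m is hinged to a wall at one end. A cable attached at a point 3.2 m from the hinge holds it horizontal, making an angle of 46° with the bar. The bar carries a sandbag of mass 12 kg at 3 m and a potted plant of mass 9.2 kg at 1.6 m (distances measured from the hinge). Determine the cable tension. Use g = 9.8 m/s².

Taking torques about the hinge:
Sandbag: 12 × 9.8 = 117.6 N down at 3 m → arm 3 m, τ = 117.6 × 3 = 352.8 N·m clockwise.
Potted plant: 9.2 × 9.8 = 90.16 N down at 1.6 m → arm 1.6 m, τ = 90.16 × 1.6 = 144.3 N·m clockwise.
Total clockwise load moment = 497.1 N·m.
The cable tension T acts at 3.2 m; only its component perpendicular to the bar, T sinθ, produces torque. sin 46° = 0.7193.
Balancing moments: T × 3.2 × 0.7193 = 497.1, giving T = 497.1 / 2.302 = 216 N.

T ≈ 216 N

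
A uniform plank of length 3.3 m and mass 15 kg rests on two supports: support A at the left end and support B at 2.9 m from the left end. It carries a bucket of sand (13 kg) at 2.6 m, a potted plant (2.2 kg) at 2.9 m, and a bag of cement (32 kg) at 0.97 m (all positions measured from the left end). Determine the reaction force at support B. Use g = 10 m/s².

Take moments about support A.
Beam weight: 15 × 10 = 150 N down at 1.65 m → arm 1.65 m, τ = 150 × 1.65 = 247.5 N·m clockwise.
Bucket of sand: 13 × 10 = 130 N down at 2.6 m → arm 2.6 m, τ = 130 × 2.6 = 338 N·m clockwise.
Potted plant: 2.2 × 10 = 22 N down at 2.9 m → arm 2.9 m, τ = 22 × 2.9 = 63.8 N·m clockwise.
Bag of cement: 32 × 10 = 320 N down at 0.97 m → arm 0.97 m, τ = 320 × 0.97 = 310.4 N·m clockwise.
Net load moment about support A = 959.7 N·m clockwise.
Reaction R at support B is upward at 2.9 m, arm 2.9 m → moment R × 2.9 counterclockwise.
Setting net torque to zero: R × 2.9 = 959.7 → R = 331 N.

R_B ≈ 331 N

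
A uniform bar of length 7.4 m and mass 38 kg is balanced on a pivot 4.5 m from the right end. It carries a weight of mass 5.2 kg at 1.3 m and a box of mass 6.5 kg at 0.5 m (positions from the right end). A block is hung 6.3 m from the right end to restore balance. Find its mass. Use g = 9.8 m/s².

Choose the pivot (at 4.5 m from the right end) as the axis so the support reaction has zero arm there.
Beam weight: 38 × 9.8 = 372.4 N down at 3.7 m → arm 0.8 m, τ = 372.4 × 0.8 = 297.9 N·m clockwise.
Weight: 5.2 × 9.8 = 50.96 N down at 1.3 m → arm 3.2 m, τ = 50.96 × 3.2 = 163.1 N·m clockwise.
Box: 6.5 × 9.8 = 63.7 N down at 0.5 m → arm 4 m, τ = 63.7 × 4 = 254.8 N·m clockwise.
Net moment of known loads = 715.8 N·m clockwise.
An unknown mass m at 6.3 m has arm 1.8 m; its moment is m·g·1.8 counterclockwise.
Setting net torque to zero: m × 9.8 × 1.8 = 715.8 → m = 715.8 / (9.8 × 1.8) = 40.6 kg.

m ≈ 40.6 kg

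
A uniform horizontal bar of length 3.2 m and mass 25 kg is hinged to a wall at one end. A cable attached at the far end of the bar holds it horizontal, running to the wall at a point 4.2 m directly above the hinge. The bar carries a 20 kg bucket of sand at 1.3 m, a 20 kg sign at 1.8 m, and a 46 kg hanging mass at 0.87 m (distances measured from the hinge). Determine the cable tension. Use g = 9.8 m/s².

T ≈ 547 N

Sum moments about the hinge (the unknown hinge reaction has zero arm there).
Beam weight: 25 × 9.8 = 245 N down at 1.6 m → arm 1.6 m, τ = 245 × 1.6 = 392 N·m clockwise.
Bucket of sand: 20 × 9.8 = 196 N down at 1.3 m → arm 1.3 m, τ = 196 × 1.3 = 254.8 N·m clockwise.
Sign: 20 × 9.8 = 196 N down at 1.8 m → arm 1.8 m, τ = 196 × 1.8 = 352.8 N·m clockwise.
Hanging mass: 46 × 9.8 = 450.8 N down at 0.87 m → arm 0.87 m, τ = 450.8 × 0.87 = 392.2 N·m clockwise.
Total clockwise load moment = 1392 N·m.
The cable tension T acts at 3.2 m; only its component perpendicular to the bar, T sinθ, produces torque. sinθ = h/√(h²+d²) = 4.2/√(4.2²+3.2²) = 0.7954.
Στ = 0 ⇒ T × 3.2 × 0.7954 = 1392 ⇒ T = 1392 / 2.545 = 547 N.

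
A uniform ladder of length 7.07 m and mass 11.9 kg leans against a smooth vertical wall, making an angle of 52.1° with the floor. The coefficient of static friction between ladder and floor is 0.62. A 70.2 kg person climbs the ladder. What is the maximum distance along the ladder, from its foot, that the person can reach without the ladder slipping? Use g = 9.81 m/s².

About the foot of the ladder:
Ladder weight 11.9×9.81 = 116.7 N acts at 3.535 m along the ladder; its horizontal arm is 3.535·cos52.1° = 2.171 m → τ = 253.4 N·m clockwise.
Person weight 70.2×9.81 = 688.7 N at distance d → arm d·cos52.1° → τ = 688.7·d·0.6143 clockwise.
Wall normal N at the top has arm L sinθ = 5.579 m counterclockwise, so Στ = 0 gives N·5.579 = 253.4 + 423.1·d.
ΣFy = 0 ⇒ N_floor = 805.4 N, so the maximum friction is μ_s·N_floor = 0.62×805.4 = 499.3 N. ΣFx = 0 ⇒ N_wall = f, so at the slipping point N = 499.3 N.
Substituting: 499.3×5.579 = 253.4 + 423.1·d ⇒ d = (2786 − 253.4) / 423.1 = 5.99 m.

d ≈ 5.99 m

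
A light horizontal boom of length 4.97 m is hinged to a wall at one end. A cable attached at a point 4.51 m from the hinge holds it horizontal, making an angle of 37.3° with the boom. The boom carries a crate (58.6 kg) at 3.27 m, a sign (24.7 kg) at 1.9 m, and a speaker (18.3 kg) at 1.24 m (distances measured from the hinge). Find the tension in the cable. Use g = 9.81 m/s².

Take moments about the hinge.
Crate: 58.6 × 9.81 = 574.9 N down at 3.27 m → arm 3.27 m, τ = 574.9 × 3.27 = 1880 N·m clockwise.
Sign: 24.7 × 9.81 = 242.3 N down at 1.9 m → arm 1.9 m, τ = 242.3 × 1.9 = 460.4 N·m clockwise.
Speaker: 18.3 × 9.81 = 179.5 N down at 1.24 m → arm 1.24 m, τ = 179.5 × 1.24 = 222.6 N·m clockwise.
Total clockwise load moment = 2563 N·m.
The cable tension T acts at 4.51 m; only its component perpendicular to the boom, T sinθ, produces torque. sin 37.3° = 0.606.
For rotational equilibrium, T × 4.51 × 0.606 = 2563, so T = 2563 / 2.733 = 938 N.

T ≈ 938 N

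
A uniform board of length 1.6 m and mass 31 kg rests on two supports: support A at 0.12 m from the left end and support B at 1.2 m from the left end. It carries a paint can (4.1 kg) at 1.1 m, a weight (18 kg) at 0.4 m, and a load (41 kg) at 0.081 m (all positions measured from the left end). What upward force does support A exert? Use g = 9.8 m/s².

Choose support B as the axis so its reaction then has zero moment arm.
Beam weight: 31 × 9.8 = 303.8 N down at 0.8 m → arm 0.4 m, τ = 303.8 × 0.4 = 121.5 N·m counterclockwise.
Paint can: 4.1 × 9.8 = 40.18 N down at 1.1 m → arm 0.1 m, τ = 40.18 × 0.1 = 4.018 N·m counterclockwise.
Weight: 18 × 9.8 = 176.4 N down at 0.4 m → arm 0.8 m, τ = 176.4 × 0.8 = 141.1 N·m counterclockwise.
Load: 41 × 9.8 = 401.8 N down at 0.081 m → arm 1.119 m, τ = 401.8 × 1.119 = 449.6 N·m counterclockwise.
Net load moment about support B = 716.2 N·m counterclockwise.
Reaction R at support A is upward at 0.12 m, arm 1.08 m → moment R × 1.08 clockwise.
Setting net torque to zero: R × 1.08 = 716.2 → R = 663 N.

R_A ≈ 663 N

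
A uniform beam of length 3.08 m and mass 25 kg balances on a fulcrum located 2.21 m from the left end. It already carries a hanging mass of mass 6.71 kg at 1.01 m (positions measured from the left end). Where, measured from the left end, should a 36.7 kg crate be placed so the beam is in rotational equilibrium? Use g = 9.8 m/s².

x ≈ 2.89 m from the left end

About the fulcrum (at 2.21 m from the left end):
Beam weight: 25 × 9.8 = 245 N down at 1.54 m → arm 0.67 m, τ = 245 × 0.67 = 164.2 N·m counterclockwise.
Hanging mass: 6.71 × 9.8 = 65.76 N down at 1.01 m → arm 1.2 m, τ = 65.76 × 1.2 = 78.91 N·m counterclockwise.
Net moment of existing loads = 243.1 N·m counterclockwise.
The crate weighs 36.7 × 9.8 = 359.7 N and must supply an equal clockwise moment, so its lever arm about the fulcrum is 243.1 / 359.7 = 0.676 m.
That puts it at 2.21 + 0.676 = 2.89 m from the left end.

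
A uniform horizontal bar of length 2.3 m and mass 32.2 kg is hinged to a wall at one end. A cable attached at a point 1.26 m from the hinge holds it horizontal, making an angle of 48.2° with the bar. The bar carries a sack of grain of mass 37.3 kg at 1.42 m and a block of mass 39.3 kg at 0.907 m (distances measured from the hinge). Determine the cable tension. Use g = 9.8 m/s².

Sum moments about the hinge (the unknown hinge reaction has zero arm there).
Beam weight: 32.2 × 9.8 = 315.6 N down at 1.15 m → arm 1.15 m, τ = 315.6 × 1.15 = 362.9 N·m clockwise.
Sack of grain: 37.3 × 9.8 = 365.5 N down at 1.42 m → arm 1.42 m, τ = 365.5 × 1.42 = 519 N·m clockwise.
Block: 39.3 × 9.8 = 385.1 N down at 0.907 m → arm 0.907 m, τ = 385.1 × 0.907 = 349.3 N·m clockwise.
Total clockwise load moment = 1231 N·m.
The cable tension T acts at 1.26 m; only its component perpendicular to the bar, T sinθ, produces torque. sin 48.2° = 0.7455.
Setting net torque to zero: T × 1.26 × 0.7455 = 1231 → T = 1231 / 0.9393 = 1310 N.

T ≈ 1310 N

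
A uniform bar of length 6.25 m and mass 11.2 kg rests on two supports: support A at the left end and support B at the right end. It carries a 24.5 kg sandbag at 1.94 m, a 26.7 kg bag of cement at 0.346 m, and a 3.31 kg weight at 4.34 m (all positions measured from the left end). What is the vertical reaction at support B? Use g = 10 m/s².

Choose support A as the axis so its reaction then has zero moment arm.
Beam weight: 11.2 × 10 = 112 N down at 3.125 m → arm 3.125 m, τ = 112 × 3.125 = 350 N·m clockwise.
Sandbag: 24.5 × 10 = 245 N down at 1.94 m → arm 1.94 m, τ = 245 × 1.94 = 475.3 N·m clockwise.
Bag of cement: 26.7 × 10 = 267 N down at 0.346 m → arm 0.346 m, τ = 267 × 0.346 = 92.38 N·m clockwise.
Weight: 3.31 × 10 = 33.1 N down at 4.34 m → arm 4.34 m, τ = 33.1 × 4.34 = 143.7 N·m clockwise.
Net load moment about support A = 1061 N·m clockwise.
Reaction R at support B is upward at 6.25 m, arm 6.25 m → moment R × 6.25 counterclockwise.
Setting net torque to zero: R × 6.25 = 1061 → R = 170 N.

R_B ≈ 170 N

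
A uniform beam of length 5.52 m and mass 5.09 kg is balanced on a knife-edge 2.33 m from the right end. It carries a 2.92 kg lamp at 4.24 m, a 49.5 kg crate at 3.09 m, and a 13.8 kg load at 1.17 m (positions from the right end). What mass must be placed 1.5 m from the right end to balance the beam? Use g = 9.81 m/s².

m ≈ 35.4 kg

About the knife-edge (at 2.33 m from the right end):
Beam weight: 5.09 × 9.81 = 49.93 N down at 2.76 m → arm 0.43 m, τ = 49.93 × 0.43 = 21.47 N·m counterclockwise.
Lamp: 2.92 × 9.81 = 28.65 N down at 4.24 m → arm 1.91 m, τ = 28.65 × 1.91 = 54.72 N·m counterclockwise.
Crate: 49.5 × 9.81 = 485.6 N down at 3.09 m → arm 0.76 m, τ = 485.6 × 0.76 = 369.1 N·m counterclockwise.
Load: 13.8 × 9.81 = 135.4 N down at 1.17 m → arm 1.16 m, τ = 135.4 × 1.16 = 157.1 N·m clockwise.
Net moment of known loads = 288.2 N·m counterclockwise.
An unknown mass m at 1.5 m has arm 0.83 m; its moment is m·g·0.83 clockwise.
Balancing moments: m × 9.81 × 0.83 = 288.2, giving m = 288.2 / (9.81 × 0.83) = 35.4 kg.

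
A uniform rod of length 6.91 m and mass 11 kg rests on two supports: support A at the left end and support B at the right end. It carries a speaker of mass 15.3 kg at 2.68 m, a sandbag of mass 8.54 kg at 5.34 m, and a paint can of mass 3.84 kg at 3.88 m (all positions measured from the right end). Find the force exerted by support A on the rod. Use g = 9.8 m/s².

R_A ≈ 198 N

Take moments about support B.
Beam weight: 11 × 9.8 = 107.8 N down at 3.455 m → arm 3.455 m, τ = 107.8 × 3.455 = 372.4 N·m counterclockwise.
Speaker: 15.3 × 9.8 = 149.9 N down at 2.68 m → arm 2.68 m, τ = 149.9 × 2.68 = 401.7 N·m counterclockwise.
Sandbag: 8.54 × 9.8 = 83.69 N down at 5.34 m → arm 5.34 m, τ = 83.69 × 5.34 = 446.9 N·m counterclockwise.
Paint can: 3.84 × 9.8 = 37.63 N down at 3.88 m → arm 3.88 m, τ = 37.63 × 3.88 = 146 N·m counterclockwise.
Net load moment about support B = 1367 N·m counterclockwise.
Reaction R at support A is upward at 6.91 m, arm 6.91 m → moment R × 6.91 clockwise.
Setting net torque to zero: R × 6.91 = 1367 → R = 198 N.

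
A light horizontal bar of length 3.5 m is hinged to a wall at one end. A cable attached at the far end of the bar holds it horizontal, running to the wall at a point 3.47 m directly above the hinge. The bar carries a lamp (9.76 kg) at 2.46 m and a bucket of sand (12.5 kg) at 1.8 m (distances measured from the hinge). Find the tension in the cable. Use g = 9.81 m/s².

Choose the hinge as the axis so the unknown hinge reaction has zero arm there.
Lamp: 9.76 × 9.81 = 95.75 N down at 2.46 m → arm 2.46 m, τ = 95.75 × 2.46 = 235.5 N·m clockwise.
Bucket of sand: 12.5 × 9.81 = 122.6 N down at 1.8 m → arm 1.8 m, τ = 122.6 × 1.8 = 220.7 N·m clockwise.
Total clockwise load moment = 456.2 N·m.
The cable tension T acts at 3.5 m; only its component perpendicular to the bar, T sinθ, produces torque. sinθ = h/√(h²+d²) = 3.47/√(3.47²+3.5²) = 0.7041.
For rotational equilibrium, T × 3.5 × 0.7041 = 456.2, so T = 456.2 / 2.464 = 185 N.

T ≈ 185 N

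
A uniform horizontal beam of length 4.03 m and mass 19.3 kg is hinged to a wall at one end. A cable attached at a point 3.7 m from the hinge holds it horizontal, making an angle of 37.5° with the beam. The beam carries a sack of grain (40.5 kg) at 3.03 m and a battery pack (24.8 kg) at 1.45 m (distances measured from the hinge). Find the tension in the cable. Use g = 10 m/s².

T ≈ 877 N

Sum moments about the hinge (the unknown hinge reaction has zero arm there).
Beam weight: 19.3 × 10 = 193 N down at 2.015 m → arm 2.015 m, τ = 193 × 2.015 = 388.9 N·m clockwise.
Sack of grain: 40.5 × 10 = 405 N down at 3.03 m → arm 3.03 m, τ = 405 × 3.03 = 1227 N·m clockwise.
Battery pack: 24.8 × 10 = 248 N down at 1.45 m → arm 1.45 m, τ = 248 × 1.45 = 359.6 N·m clockwise.
Total clockwise load moment = 1976 N·m.
The cable tension T acts at 3.7 m; only its component perpendicular to the beam, T sinθ, produces torque. sin 37.5° = 0.6088.
For rotational equilibrium, T × 3.7 × 0.6088 = 1976, so T = 1976 / 2.253 = 877 N.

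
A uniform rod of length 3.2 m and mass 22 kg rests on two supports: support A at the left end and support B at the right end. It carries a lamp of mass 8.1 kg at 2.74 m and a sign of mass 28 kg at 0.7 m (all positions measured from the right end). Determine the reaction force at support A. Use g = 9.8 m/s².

R_A ≈ 236 N

Choose support B as the axis so its reaction then has zero moment arm.
Beam weight: 22 × 9.8 = 215.6 N down at 1.6 m → arm 1.6 m, τ = 215.6 × 1.6 = 345 N·m counterclockwise.
Lamp: 8.1 × 9.8 = 79.38 N down at 2.74 m → arm 2.74 m, τ = 79.38 × 2.74 = 217.5 N·m counterclockwise.
Sign: 28 × 9.8 = 274.4 N down at 0.7 m → arm 0.7 m, τ = 274.4 × 0.7 = 192.1 N·m counterclockwise.
Net load moment about support B = 754.6 N·m counterclockwise.
Reaction R at support A is upward at 3.2 m, arm 3.2 m → moment R × 3.2 clockwise.
Setting net torque to zero: R × 3.2 = 754.6 → R = 236 N.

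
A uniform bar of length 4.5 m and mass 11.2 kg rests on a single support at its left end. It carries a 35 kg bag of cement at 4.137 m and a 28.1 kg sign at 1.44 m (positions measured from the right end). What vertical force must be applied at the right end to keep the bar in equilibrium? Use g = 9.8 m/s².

F ≈ 270 N

Taking torques about the left end:
Beam weight: 11.2 × 9.8 = 109.8 N down at 2.25 m → arm 2.25 m, τ = 109.8 × 2.25 = 247 N·m clockwise.
Bag of cement: 35 × 9.8 = 343 N down at 4.137 m → arm 0.363 m, τ = 343 × 0.363 = 124.5 N·m clockwise.
Sign: 28.1 × 9.8 = 275.4 N down at 1.44 m → arm 3.06 m, τ = 275.4 × 3.06 = 842.7 N·m clockwise.
Net moment of the loads = 1214 N·m clockwise.
The upward force F acts at the right end, arm 4.5 m, giving F × 4.5 counterclockwise.
Balancing moments: F × 4.5 = 1214, giving F = 1214 / 4.5 = 270 N.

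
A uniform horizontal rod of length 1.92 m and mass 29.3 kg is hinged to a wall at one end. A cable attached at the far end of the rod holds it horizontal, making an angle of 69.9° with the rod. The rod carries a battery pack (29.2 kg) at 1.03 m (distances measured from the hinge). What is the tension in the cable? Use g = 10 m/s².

T ≈ 323 N

Take moments about the hinge.
Beam weight: 29.3 × 10 = 293 N down at 0.96 m → arm 0.96 m, τ = 293 × 0.96 = 281.3 N·m clockwise.
Battery pack: 29.2 × 10 = 292 N down at 1.03 m → arm 1.03 m, τ = 292 × 1.03 = 300.8 N·m clockwise.
Total clockwise load moment = 582.1 N·m.
The cable tension T acts at 1.92 m; only its component perpendicular to the rod, T sinθ, produces torque. sin 69.9° = 0.9391.
Balancing moments: T × 1.92 × 0.9391 = 582.1, giving T = 582.1 / 1.803 = 323 N.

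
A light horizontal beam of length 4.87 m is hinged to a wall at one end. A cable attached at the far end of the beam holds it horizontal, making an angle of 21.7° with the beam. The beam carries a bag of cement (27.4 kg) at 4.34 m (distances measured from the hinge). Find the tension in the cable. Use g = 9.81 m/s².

T ≈ 648 N

Sum moments about the hinge (the unknown hinge reaction has zero arm there).
Bag of cement: 27.4 × 9.81 = 268.8 N down at 4.34 m → arm 4.34 m, τ = 268.8 × 4.34 = 1167 N·m clockwise.
Total clockwise load moment = 1167 N·m.
The cable tension T acts at 4.87 m; only its component perpendicular to the beam, T sinθ, produces torque. sin 21.7° = 0.3697.
Balancing moments: T × 4.87 × 0.3697 = 1167, giving T = 1167 / 1.8 = 648 N.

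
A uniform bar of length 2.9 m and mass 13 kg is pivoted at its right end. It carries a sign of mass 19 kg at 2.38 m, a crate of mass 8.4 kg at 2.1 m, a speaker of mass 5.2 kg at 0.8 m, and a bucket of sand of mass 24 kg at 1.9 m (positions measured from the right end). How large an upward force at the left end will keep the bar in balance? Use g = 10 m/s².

About the right end:
Beam weight: 13 × 10 = 130 N down at 1.45 m → arm 1.45 m, τ = 130 × 1.45 = 188.5 N·m counterclockwise.
Sign: 19 × 10 = 190 N down at 2.38 m → arm 2.38 m, τ = 190 × 2.38 = 452.2 N·m counterclockwise.
Crate: 8.4 × 10 = 84 N down at 2.1 m → arm 2.1 m, τ = 84 × 2.1 = 176.4 N·m counterclockwise.
Speaker: 5.2 × 10 = 52 N down at 0.8 m → arm 0.8 m, τ = 52 × 0.8 = 41.6 N·m counterclockwise.
Bucket of sand: 24 × 10 = 240 N down at 1.9 m → arm 1.9 m, τ = 240 × 1.9 = 456 N·m counterclockwise.
Net moment of the loads = 1315 N·m counterclockwise.
The upward force F acts at the left end, arm 2.9 m, giving F × 2.9 clockwise.
For rotational equilibrium, F × 2.9 = 1315, so F = 1315 / 2.9 = 453 N.

F ≈ 453 N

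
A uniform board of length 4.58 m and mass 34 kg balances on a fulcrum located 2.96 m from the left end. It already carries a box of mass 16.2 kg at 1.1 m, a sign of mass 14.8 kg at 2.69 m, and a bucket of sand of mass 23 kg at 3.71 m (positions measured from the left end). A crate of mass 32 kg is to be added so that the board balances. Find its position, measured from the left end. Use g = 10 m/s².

x ≈ 4.2 m from the left end

Take moments about the fulcrum (at 2.96 m from the left end).
Beam weight: 34 × 10 = 340 N down at 2.29 m → arm 0.67 m, τ = 340 × 0.67 = 227.8 N·m counterclockwise.
Box: 16.2 × 10 = 162 N down at 1.1 m → arm 1.86 m, τ = 162 × 1.86 = 301.3 N·m counterclockwise.
Sign: 14.8 × 10 = 148 N down at 2.69 m → arm 0.27 m, τ = 148 × 0.27 = 39.96 N·m counterclockwise.
Bucket of sand: 23 × 10 = 230 N down at 3.71 m → arm 0.75 m, τ = 230 × 0.75 = 172.5 N·m clockwise.
Net moment of existing loads = 396.6 N·m counterclockwise.
The crate weighs 32 × 10 = 320 N and must supply an equal clockwise moment, so its lever arm about the fulcrum is 396.6 / 320 = 1.24 m.
That puts it at 2.96 + 1.24 = 4.2 m from the left end.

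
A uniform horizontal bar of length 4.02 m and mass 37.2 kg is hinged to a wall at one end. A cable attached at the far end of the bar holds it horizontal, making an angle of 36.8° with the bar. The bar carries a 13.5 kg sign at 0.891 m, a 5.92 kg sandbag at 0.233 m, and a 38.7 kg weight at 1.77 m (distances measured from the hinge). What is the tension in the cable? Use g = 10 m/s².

T ≈ 651 N

Taking torques about the hinge:
Beam weight: 37.2 × 10 = 372 N down at 2.01 m → arm 2.01 m, τ = 372 × 2.01 = 747.7 N·m clockwise.
Sign: 13.5 × 10 = 135 N down at 0.891 m → arm 0.891 m, τ = 135 × 0.891 = 120.3 N·m clockwise.
Sandbag: 5.92 × 10 = 59.2 N down at 0.233 m → arm 0.233 m, τ = 59.2 × 0.233 = 13.79 N·m clockwise.
Weight: 38.7 × 10 = 387 N down at 1.77 m → arm 1.77 m, τ = 387 × 1.77 = 685 N·m clockwise.
Total clockwise load moment = 1567 N·m.
The cable tension T acts at 4.02 m; only its component perpendicular to the bar, T sinθ, produces torque. sin 36.8° = 0.599.
Στ = 0 ⇒ T × 4.02 × 0.599 = 1567 ⇒ T = 1567 / 2.408 = 651 N.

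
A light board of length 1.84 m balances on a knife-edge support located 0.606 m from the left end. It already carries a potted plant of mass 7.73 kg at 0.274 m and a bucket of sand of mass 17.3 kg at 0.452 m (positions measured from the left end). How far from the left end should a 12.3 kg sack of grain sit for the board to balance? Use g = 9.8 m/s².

x ≈ 1.03 m from the left end

Choose the knife-edge support (at 0.606 m from the left end) as the axis so the support reaction has zero arm there.
Potted plant: 7.73 × 9.8 = 75.75 N down at 0.274 m → arm 0.332 m, τ = 75.75 × 0.332 = 25.15 N·m counterclockwise.
Bucket of sand: 17.3 × 9.8 = 169.5 N down at 0.452 m → arm 0.154 m, τ = 169.5 × 0.154 = 26.1 N·m counterclockwise.
Net moment of existing loads = 51.25 N·m counterclockwise.
The sack of grain weighs 12.3 × 9.8 = 120.5 N and must supply an equal clockwise moment, so its lever arm about the knife-edge support is 51.25 / 120.5 = 0.425 m.
That puts it at 0.606 + 0.425 = 1.03 m from the left end.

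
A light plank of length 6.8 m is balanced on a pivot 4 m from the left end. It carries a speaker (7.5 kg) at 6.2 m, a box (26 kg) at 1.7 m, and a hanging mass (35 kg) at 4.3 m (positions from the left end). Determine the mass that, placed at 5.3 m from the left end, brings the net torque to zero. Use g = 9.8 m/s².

m ≈ 25.2 kg

About the pivot (at 4 m from the left end):
Speaker: 7.5 × 9.8 = 73.5 N down at 6.2 m → arm 2.2 m, τ = 73.5 × 2.2 = 161.7 N·m clockwise.
Box: 26 × 9.8 = 254.8 N down at 1.7 m → arm 2.3 m, τ = 254.8 × 2.3 = 586 N·m counterclockwise.
Hanging mass: 35 × 9.8 = 343 N down at 4.3 m → arm 0.3 m, τ = 343 × 0.3 = 102.9 N·m clockwise.
Net moment of known loads = 321.4 N·m counterclockwise.
An unknown mass m at 5.3 m has arm 1.3 m; its moment is m·g·1.3 clockwise.
For rotational equilibrium, m × 9.8 × 1.3 = 321.4, so m = 321.4 / (9.8 × 1.3) = 25.2 kg.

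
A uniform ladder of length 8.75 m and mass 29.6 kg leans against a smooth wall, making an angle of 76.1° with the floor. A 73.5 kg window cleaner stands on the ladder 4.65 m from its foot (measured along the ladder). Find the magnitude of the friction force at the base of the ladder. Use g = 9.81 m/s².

f ≈ 131 N

Taking torques about the foot of the ladder:
Ladder weight 29.6×9.81 = 290.4 N acts at 4.375 m along the ladder; its horizontal arm is 4.375·cos76.1° = 1.051 m → τ = 305.2 N·m clockwise.
Window cleaner: 73.5×9.81 = 721 N at 4.65 m → arm 1.117 m → τ = 805.4 N·m clockwise.
Wall normal N acts horizontally at the top; its moment arm is the height L sinθ = 8.75·sin76.1° = 8.494 m, counterclockwise.
Balancing moments: N × 8.494 = 1111, giving N = 131 N.
ΣFx = 0: friction at the foot balances the wall's push, so f = N_wall = 131 N.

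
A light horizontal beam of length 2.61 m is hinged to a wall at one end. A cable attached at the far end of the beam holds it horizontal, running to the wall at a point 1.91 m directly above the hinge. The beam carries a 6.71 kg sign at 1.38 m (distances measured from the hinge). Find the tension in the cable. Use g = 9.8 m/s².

T ≈ 58.9 N

Choose the hinge as the axis so the unknown hinge reaction has zero arm there.
Sign: 6.71 × 9.8 = 65.76 N down at 1.38 m → arm 1.38 m, τ = 65.76 × 1.38 = 90.75 N·m clockwise.
Total clockwise load moment = 90.75 N·m.
The cable tension T acts at 2.61 m; only its component perpendicular to the beam, T sinθ, produces torque. sinθ = h/√(h²+d²) = 1.91/√(1.91²+2.61²) = 0.5906.
Setting net torque to zero: T × 2.61 × 0.5906 = 90.75 → T = 90.75 / 1.541 = 58.9 N.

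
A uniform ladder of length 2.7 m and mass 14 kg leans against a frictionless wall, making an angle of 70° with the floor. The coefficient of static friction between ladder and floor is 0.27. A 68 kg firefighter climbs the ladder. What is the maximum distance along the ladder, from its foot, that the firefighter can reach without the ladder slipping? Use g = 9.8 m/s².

Take moments about the foot of the ladder.
Ladder weight 14×9.8 = 137.2 N acts at 1.35 m along the ladder; its horizontal arm is 1.35·cos70° = 0.4617 m → τ = 63.35 N·m clockwise.
Firefighter weight 68×9.8 = 666.4 N at distance d → arm d·cos70° → τ = 666.4·d·0.342 clockwise.
Wall normal N at the top has arm L sinθ = 2.537 m counterclockwise, so Στ = 0 gives N·2.537 = 63.35 + 227.9·d.
ΣFy = 0 ⇒ N_floor = 803.6 N, so the maximum friction is μ_s·N_floor = 0.27×803.6 = 217 N. ΣFx = 0 ⇒ N_wall = f, so at the slipping point N = 217 N.
Substituting: 217×2.537 = 63.35 + 227.9·d ⇒ d = (550.5 − 63.35) / 227.9 = 2.14 m.

d ≈ 2.14 m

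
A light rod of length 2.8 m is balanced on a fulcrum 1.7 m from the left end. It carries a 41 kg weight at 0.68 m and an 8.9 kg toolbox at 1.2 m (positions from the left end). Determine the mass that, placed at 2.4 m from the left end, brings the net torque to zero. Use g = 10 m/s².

Sum moments about the fulcrum (at 1.7 m from the left end) (the support reaction has zero arm there).
Weight: 41 × 10 = 410 N down at 0.68 m → arm 1.02 m, τ = 410 × 1.02 = 418.2 N·m counterclockwise.
Toolbox: 8.9 × 10 = 89 N down at 1.2 m → arm 0.5 m, τ = 89 × 0.5 = 44.5 N·m counterclockwise.
Net moment of known loads = 462.7 N·m counterclockwise.
An unknown mass m at 2.4 m has arm 0.7 m; its moment is m·g·0.7 clockwise.
Στ = 0 ⇒ m × 10 × 0.7 = 462.7 ⇒ m = 462.7 / (10 × 0.7) = 66.1 kg.

m ≈ 66.1 kg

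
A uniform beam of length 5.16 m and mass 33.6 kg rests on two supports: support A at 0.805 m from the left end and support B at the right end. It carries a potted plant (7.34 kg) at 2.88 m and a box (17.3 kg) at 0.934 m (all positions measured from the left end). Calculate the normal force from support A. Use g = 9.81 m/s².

Choose support B as the axis so its reaction then has zero moment arm.
Beam weight: 33.6 × 9.81 = 329.6 N down at 2.58 m → arm 2.58 m, τ = 329.6 × 2.58 = 850.4 N·m counterclockwise.
Potted plant: 7.34 × 9.81 = 72.01 N down at 2.88 m → arm 2.28 m, τ = 72.01 × 2.28 = 164.2 N·m counterclockwise.
Box: 17.3 × 9.81 = 169.7 N down at 0.934 m → arm 4.226 m, τ = 169.7 × 4.226 = 717.2 N·m counterclockwise.
Net load moment about support B = 1732 N·m counterclockwise.
Reaction R at support A is upward at 0.805 m, arm 4.355 m → moment R × 4.355 clockwise.
Setting net torque to zero: R × 4.355 = 1732 → R = 398 N.

R_A ≈ 398 N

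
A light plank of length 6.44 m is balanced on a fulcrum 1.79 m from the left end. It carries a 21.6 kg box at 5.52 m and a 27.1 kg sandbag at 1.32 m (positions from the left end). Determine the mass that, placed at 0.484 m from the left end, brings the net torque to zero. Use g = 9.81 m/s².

About the fulcrum (at 1.79 m from the left end):
Box: 21.6 × 9.81 = 211.9 N down at 5.52 m → arm 3.73 m, τ = 211.9 × 3.73 = 790.4 N·m clockwise.
Sandbag: 27.1 × 9.81 = 265.9 N down at 1.32 m → arm 0.47 m, τ = 265.9 × 0.47 = 125 N·m counterclockwise.
Net moment of known loads = 665.4 N·m clockwise.
An unknown mass m at 0.484 m has arm 1.306 m; its moment is m·g·1.306 counterclockwise.
Στ = 0 ⇒ m × 9.81 × 1.306 = 665.4 ⇒ m = 665.4 / (9.81 × 1.306) = 51.9 kg.

m ≈ 51.9 kg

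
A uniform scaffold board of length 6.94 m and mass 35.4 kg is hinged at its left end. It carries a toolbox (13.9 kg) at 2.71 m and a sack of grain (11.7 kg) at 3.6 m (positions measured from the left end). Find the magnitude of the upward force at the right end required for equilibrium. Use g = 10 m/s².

Sum moments about the left end (the unknown pivot reaction has zero arm there).
Beam weight: 35.4 × 10 = 354 N down at 3.47 m → arm 3.47 m, τ = 354 × 3.47 = 1228 N·m clockwise.
Toolbox: 13.9 × 10 = 139 N down at 2.71 m → arm 2.71 m, τ = 139 × 2.71 = 376.7 N·m clockwise.
Sack of grain: 11.7 × 10 = 117 N down at 3.6 m → arm 3.6 m, τ = 117 × 3.6 = 421.2 N·m clockwise.
Net moment of the loads = 2026 N·m clockwise.
The upward force F acts at the right end, arm 6.94 m, giving F × 6.94 counterclockwise.
Στ = 0 ⇒ F × 6.94 = 2026 ⇒ F = 2026 / 6.94 = 292 N.

F ≈ 292 N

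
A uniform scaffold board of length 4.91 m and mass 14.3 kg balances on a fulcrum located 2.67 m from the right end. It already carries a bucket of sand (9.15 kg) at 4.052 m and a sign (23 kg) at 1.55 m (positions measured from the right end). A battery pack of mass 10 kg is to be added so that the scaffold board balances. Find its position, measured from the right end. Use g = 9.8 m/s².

Taking torques about the fulcrum (at 2.67 m from the right end):
Beam weight: 14.3 × 9.8 = 140.1 N down at 2.455 m → arm 0.215 m, τ = 140.1 × 0.215 = 30.12 N·m clockwise.
Bucket of sand: 9.15 × 9.8 = 89.67 N down at 4.052 m → arm 1.382 m, τ = 89.67 × 1.382 = 123.9 N·m counterclockwise.
Sign: 23 × 9.8 = 225.4 N down at 1.55 m → arm 1.12 m, τ = 225.4 × 1.12 = 252.4 N·m clockwise.
Net moment of existing loads = 158.6 N·m clockwise.
The battery pack weighs 10 × 9.8 = 98 N and must supply an equal counterclockwise moment, so its lever arm about the fulcrum is 158.6 / 98 = 1.62 m.
That puts it at 2.67 + 1.62 = 4.29 m from the right end.

x ≈ 4.29 m from the right end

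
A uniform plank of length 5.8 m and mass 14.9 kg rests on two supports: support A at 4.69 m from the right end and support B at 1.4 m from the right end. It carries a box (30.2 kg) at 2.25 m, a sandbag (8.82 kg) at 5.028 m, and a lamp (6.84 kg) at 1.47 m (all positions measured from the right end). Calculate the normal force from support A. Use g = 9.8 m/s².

Take moments about support B.
Beam weight: 14.9 × 9.8 = 146 N down at 2.9 m → arm 1.5 m, τ = 146 × 1.5 = 219 N·m counterclockwise.
Box: 30.2 × 9.8 = 296 N down at 2.25 m → arm 0.85 m, τ = 296 × 0.85 = 251.6 N·m counterclockwise.
Sandbag: 8.82 × 9.8 = 86.44 N down at 5.028 m → arm 3.628 m, τ = 86.44 × 3.628 = 313.6 N·m counterclockwise.
Lamp: 6.84 × 9.8 = 67.03 N down at 1.47 m → arm 0.07 m, τ = 67.03 × 0.07 = 4.692 N·m counterclockwise.
Net load moment about support B = 788.9 N·m counterclockwise.
Reaction R at support A is upward at 4.69 m, arm 3.29 m → moment R × 3.29 clockwise.
Στ = 0 ⇒ R × 3.29 = 788.9 ⇒ R = 240 N.

R_A ≈ 240 N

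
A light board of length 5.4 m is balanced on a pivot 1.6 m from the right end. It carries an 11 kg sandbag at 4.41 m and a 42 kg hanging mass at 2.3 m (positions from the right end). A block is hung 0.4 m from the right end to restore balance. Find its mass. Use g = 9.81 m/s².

Sum moments about the pivot (at 1.6 m from the right end) (the support reaction has zero arm there).
Sandbag: 11 × 9.81 = 107.9 N down at 4.41 m → arm 2.81 m, τ = 107.9 × 2.81 = 303.2 N·m counterclockwise.
Hanging mass: 42 × 9.81 = 412 N down at 2.3 m → arm 0.7 m, τ = 412 × 0.7 = 288.4 N·m counterclockwise.
Net moment of known loads = 591.6 N·m counterclockwise.
An unknown mass m at 0.4 m has arm 1.2 m; its moment is m·g·1.2 clockwise.
Balancing moments: m × 9.81 × 1.2 = 591.6, giving m = 591.6 / (9.81 × 1.2) = 50.3 kg.

m ≈ 50.3 kg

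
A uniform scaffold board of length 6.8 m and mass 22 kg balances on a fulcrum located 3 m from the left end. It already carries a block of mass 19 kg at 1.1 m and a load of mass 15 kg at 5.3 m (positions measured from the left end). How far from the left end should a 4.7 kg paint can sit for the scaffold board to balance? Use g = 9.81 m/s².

x ≈ 1.47 m from the left end

Taking torques about the fulcrum (at 3 m from the left end):
Beam weight: 22 × 9.81 = 215.8 N down at 3.4 m → arm 0.4 m, τ = 215.8 × 0.4 = 86.32 N·m clockwise.
Block: 19 × 9.81 = 186.4 N down at 1.1 m → arm 1.9 m, τ = 186.4 × 1.9 = 354.2 N·m counterclockwise.
Load: 15 × 9.81 = 147.2 N down at 5.3 m → arm 2.3 m, τ = 147.2 × 2.3 = 338.6 N·m clockwise.
Net moment of existing loads = 70.72 N·m clockwise.
The paint can weighs 4.7 × 9.81 = 46.11 N and must supply an equal counterclockwise moment, so its lever arm about the fulcrum is 70.72 / 46.11 = 1.53 m.
That puts it at 3 − 1.53 = 1.47 m from the left end.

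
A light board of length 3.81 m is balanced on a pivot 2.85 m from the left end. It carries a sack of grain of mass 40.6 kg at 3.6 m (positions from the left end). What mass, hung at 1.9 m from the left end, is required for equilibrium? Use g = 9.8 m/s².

Choose the pivot (at 2.85 m from the left end) as the axis so the support reaction has zero arm there.
Sack of grain: 40.6 × 9.8 = 397.9 N down at 3.6 m → arm 0.75 m, τ = 397.9 × 0.75 = 298.4 N·m clockwise.
Net moment of known loads = 298.4 N·m clockwise.
An unknown mass m at 1.9 m has arm 0.95 m; its moment is m·g·0.95 counterclockwise.
For rotational equilibrium, m × 9.8 × 0.95 = 298.4, so m = 298.4 / (9.8 × 0.95) = 32.1 kg.

m ≈ 32.1 kg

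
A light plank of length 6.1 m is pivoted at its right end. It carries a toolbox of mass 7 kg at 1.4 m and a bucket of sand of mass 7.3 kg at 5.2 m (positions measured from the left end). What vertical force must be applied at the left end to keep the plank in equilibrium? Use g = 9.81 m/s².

F ≈ 63.5 N

Take moments about the right end.
Toolbox: 7 × 9.81 = 68.67 N down at 1.4 m → arm 4.7 m, τ = 68.67 × 4.7 = 322.7 N·m counterclockwise.
Bucket of sand: 7.3 × 9.81 = 71.61 N down at 5.2 m → arm 0.9 m, τ = 71.61 × 0.9 = 64.45 N·m counterclockwise.
Net moment of the loads = 387.1 N·m counterclockwise.
The upward force F acts at the left end, arm 6.1 m, giving F × 6.1 clockwise.
Setting net torque to zero: F × 6.1 = 387.1 → F = 387.1 / 6.1 = 63.5 N.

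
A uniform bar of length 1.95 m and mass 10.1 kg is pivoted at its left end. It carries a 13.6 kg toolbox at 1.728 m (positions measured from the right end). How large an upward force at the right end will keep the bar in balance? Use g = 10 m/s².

F ≈ 66 N

Taking torques about the left end:
Beam weight: 10.1 × 10 = 101 N down at 0.975 m → arm 0.975 m, τ = 101 × 0.975 = 98.47 N·m clockwise.
Toolbox: 13.6 × 10 = 136 N down at 1.728 m → arm 0.222 m, τ = 136 × 0.222 = 30.19 N·m clockwise.
Net moment of the loads = 128.7 N·m clockwise.
The upward force F acts at the right end, arm 1.95 m, giving F × 1.95 counterclockwise.
For rotational equilibrium, F × 1.95 = 128.7, so F = 128.7 / 1.95 = 66 N.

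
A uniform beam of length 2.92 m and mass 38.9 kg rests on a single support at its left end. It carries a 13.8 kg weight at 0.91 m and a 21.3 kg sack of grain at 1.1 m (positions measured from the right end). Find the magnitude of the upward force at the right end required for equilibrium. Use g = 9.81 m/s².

F ≈ 414 N

Choose the left end as the axis so the unknown pivot reaction has zero arm there.
Beam weight: 38.9 × 9.81 = 381.6 N down at 1.46 m → arm 1.46 m, τ = 381.6 × 1.46 = 557.1 N·m clockwise.
Weight: 13.8 × 9.81 = 135.4 N down at 0.91 m → arm 2.01 m, τ = 135.4 × 2.01 = 272.2 N·m clockwise.
Sack of grain: 21.3 × 9.81 = 209 N down at 1.1 m → arm 1.82 m, τ = 209 × 1.82 = 380.4 N·m clockwise.
Net moment of the loads = 1210 N·m clockwise.
The upward force F acts at the right end, arm 2.92 m, giving F × 2.92 counterclockwise.
Balancing moments: F × 2.92 = 1210, giving F = 1210 / 2.92 = 414 N.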